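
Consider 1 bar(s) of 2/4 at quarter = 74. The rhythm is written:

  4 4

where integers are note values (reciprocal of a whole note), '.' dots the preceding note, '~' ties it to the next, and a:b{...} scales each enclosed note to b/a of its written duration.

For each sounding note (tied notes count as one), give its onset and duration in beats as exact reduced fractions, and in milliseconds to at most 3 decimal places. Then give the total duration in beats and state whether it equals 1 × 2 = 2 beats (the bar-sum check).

1) 0.0ms=0b +810.811ms=1b
2) 810.811ms=1b +810.811ms=1b
Σ=2b of 2 (74bpm 2/4) — PASS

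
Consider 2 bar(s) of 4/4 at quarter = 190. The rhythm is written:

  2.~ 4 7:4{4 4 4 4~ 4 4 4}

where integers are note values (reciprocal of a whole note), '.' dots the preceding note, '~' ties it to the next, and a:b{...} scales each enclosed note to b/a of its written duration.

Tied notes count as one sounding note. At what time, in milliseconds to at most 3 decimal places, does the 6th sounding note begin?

1. 0.0ms @ 0 + 1263.158ms (4)
2. 1263.158ms @ 4 + 180.451ms (4/7)
3. 1443.609ms @ 32/7 + 180.451ms (4/7)
4. 1624.06ms @ 36/7 + 180.451ms (4/7)
5. 1804.511ms @ 40/7 + 360.902ms (8/7)
6. 2165.414ms @ 48/7 + 180.451ms (4/7)
7. 2345.865ms @ 52/7 + 180.451ms (4/7)

note 6 onset = 48/7b = 2165.414ms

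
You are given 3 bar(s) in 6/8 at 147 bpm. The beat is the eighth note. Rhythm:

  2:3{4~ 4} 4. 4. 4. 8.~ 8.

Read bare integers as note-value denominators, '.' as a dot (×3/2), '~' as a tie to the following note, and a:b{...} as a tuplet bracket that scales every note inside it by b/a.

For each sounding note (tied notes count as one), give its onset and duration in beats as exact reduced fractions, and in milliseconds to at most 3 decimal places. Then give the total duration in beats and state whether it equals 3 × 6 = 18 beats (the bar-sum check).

1) 0.0ms=0b +2448.98ms=6b
2) 2448.98ms=6b +1224.49ms=3b
3) 3673.469ms=9b +1224.49ms=3b
4) 4897.959ms=12b +1224.49ms=3b
5) 6122.449ms=15b +1224.49ms=3b
Σ=18b of 18 (147bpm 6/8) — PASS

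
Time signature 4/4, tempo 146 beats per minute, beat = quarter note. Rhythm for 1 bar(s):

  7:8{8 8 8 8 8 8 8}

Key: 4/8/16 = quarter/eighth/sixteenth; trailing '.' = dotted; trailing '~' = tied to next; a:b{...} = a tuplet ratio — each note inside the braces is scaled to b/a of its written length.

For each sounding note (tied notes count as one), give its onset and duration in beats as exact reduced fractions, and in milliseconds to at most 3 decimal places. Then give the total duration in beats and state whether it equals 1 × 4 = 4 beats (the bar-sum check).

1) 0.0ms=0b +234.834ms=4/7b
2) 234.834ms=4/7b +234.834ms=4/7b
3) 469.667ms=8/7b +234.834ms=4/7b
4) 704.501ms=12/7b +234.834ms=4/7b
5) 939.335ms=16/7b +234.834ms=4/7b
6) 1174.168ms=20/7b +234.834ms=4/7b
7) 1409.002ms=24/7b +234.834ms=4/7b
Σ=4b of 4 (146bpm 4/4) — PASS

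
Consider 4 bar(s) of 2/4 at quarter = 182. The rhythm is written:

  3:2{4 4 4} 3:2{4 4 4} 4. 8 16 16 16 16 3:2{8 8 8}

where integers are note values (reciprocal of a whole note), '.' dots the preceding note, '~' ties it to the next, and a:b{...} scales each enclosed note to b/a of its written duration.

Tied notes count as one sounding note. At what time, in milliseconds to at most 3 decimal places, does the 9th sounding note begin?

1. 0.0ms @ 0 + 219.78ms (2/3)
2. 219.78ms @ 2/3 + 219.78ms (2/3)
3. 439.56ms @ 4/3 + 219.78ms (2/3)
4. 659.341ms @ 2 + 219.78ms (2/3)
5. 879.121ms @ 8/3 + 219.78ms (2/3)
6. 1098.901ms @ 10/3 + 219.78ms (2/3)
7. 1318.681ms @ 4 + 494.505ms (3/2)
8. 1813.187ms @ 11/2 + 164.835ms (1/2)
9. 1978.022ms @ 6 + 82.418ms (1/4)
10. 2060.44ms @ 25/4 + 82.418ms (1/4)
11. 2142.857ms @ 13/2 + 82.418ms (1/4)
12. 2225.275ms @ 27/4 + 82.418ms (1/4)
13. 2307.692ms @ 7 + 109.89ms (1/3)
14. 2417.582ms @ 22/3 + 109.89ms (1/3)
15. 2527.473ms @ 23/3 + 109.89ms (1/3)

note 9 onset = 6b = 1978.022ms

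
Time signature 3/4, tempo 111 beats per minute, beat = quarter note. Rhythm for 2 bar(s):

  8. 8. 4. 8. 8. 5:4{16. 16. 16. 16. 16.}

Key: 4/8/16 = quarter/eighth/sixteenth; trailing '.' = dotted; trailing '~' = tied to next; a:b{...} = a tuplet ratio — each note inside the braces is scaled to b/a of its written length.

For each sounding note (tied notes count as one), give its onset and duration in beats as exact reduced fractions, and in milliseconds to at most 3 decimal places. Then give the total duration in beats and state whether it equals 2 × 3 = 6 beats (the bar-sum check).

1) 0.0ms=0b +405.405ms=3/4b
2) 405.405ms=3/4b +405.405ms=3/4b
3) 810.811ms=3/2b +810.811ms=3/2b
4) 1621.622ms=3b +405.405ms=3/4b
5) 2027.027ms=15/4b +405.405ms=3/4b
6) 2432.432ms=9/2b +162.162ms=3/10b
7) 2594.595ms=24/5b +162.162ms=3/10b
8) 2756.757ms=51/10b +162.162ms=3/10b
9) 2918.919ms=27/5b +162.162ms=3/10b
10) 3081.081ms=57/10b +162.162ms=3/10b
Σ=6b of 6 (111bpm 3/4) — PASS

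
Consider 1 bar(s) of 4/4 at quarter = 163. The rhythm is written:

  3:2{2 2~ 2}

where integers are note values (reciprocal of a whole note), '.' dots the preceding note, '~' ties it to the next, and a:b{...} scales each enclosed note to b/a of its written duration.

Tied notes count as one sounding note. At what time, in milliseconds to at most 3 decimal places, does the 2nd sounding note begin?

note 2 onset = 4/3b = 490.798ms

1. 0.0ms @ 0 + 490.798ms (4/3)
2. 490.798ms @ 4/3 + 981.595ms (8/3)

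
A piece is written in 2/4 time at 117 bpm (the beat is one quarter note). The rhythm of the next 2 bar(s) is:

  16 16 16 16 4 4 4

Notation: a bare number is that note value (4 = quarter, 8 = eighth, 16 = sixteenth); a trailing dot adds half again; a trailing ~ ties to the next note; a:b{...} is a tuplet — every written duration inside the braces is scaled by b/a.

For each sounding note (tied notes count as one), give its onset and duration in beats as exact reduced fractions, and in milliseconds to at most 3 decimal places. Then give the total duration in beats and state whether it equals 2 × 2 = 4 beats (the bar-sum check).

1) 0.0ms=0b +128.205ms=1/4b
2) 128.205ms=1/4b +128.205ms=1/4b
3) 256.41ms=1/2b +128.205ms=1/4b
4) 384.615ms=3/4b +128.205ms=1/4b
5) 512.821ms=1b +512.821ms=1b
6) 1025.641ms=2b +512.821ms=1b
7) 1538.462ms=3b +512.821ms=1b
Σ=4b of 4 (117bpm 2/4) — PASS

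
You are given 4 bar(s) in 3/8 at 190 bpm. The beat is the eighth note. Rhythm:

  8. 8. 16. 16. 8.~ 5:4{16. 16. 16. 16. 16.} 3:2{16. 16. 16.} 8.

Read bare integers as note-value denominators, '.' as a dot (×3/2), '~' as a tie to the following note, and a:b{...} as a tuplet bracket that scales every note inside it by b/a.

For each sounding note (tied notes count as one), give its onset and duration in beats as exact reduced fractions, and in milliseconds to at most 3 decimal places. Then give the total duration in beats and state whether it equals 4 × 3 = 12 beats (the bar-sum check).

1) 0.0ms=0b +473.684ms=3/2b
2) 473.684ms=3/2b +473.684ms=3/2b
3) 947.368ms=3b +236.842ms=3/4b
4) 1184.211ms=15/4b +236.842ms=3/4b
5) 1421.053ms=9/2b +663.158ms=21/10b
6) 2084.211ms=33/5b +189.474ms=3/5b
7) 2273.684ms=36/5b +189.474ms=3/5b
8) 2463.158ms=39/5b +189.474ms=3/5b
9) 2652.632ms=42/5b +189.474ms=3/5b
10) 2842.105ms=9b +157.895ms=1/2b
11) 3000.0ms=19/2b +157.895ms=1/2b
12) 3157.895ms=10b +157.895ms=1/2b
13) 3315.789ms=21/2b +473.684ms=3/2b
Σ=12b of 12 (190bpm 3/8) — PASS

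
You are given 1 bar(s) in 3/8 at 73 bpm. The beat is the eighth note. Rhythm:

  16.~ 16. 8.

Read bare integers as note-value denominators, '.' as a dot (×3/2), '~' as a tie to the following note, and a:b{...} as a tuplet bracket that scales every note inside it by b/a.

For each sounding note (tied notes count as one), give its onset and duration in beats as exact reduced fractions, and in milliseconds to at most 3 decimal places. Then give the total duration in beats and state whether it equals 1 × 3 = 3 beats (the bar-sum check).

1) 0.0ms=0b +1232.877ms=3/2b
2) 1232.877ms=3/2b +1232.877ms=3/2b
Σ=3b of 3 (73bpm 3/8) — PASS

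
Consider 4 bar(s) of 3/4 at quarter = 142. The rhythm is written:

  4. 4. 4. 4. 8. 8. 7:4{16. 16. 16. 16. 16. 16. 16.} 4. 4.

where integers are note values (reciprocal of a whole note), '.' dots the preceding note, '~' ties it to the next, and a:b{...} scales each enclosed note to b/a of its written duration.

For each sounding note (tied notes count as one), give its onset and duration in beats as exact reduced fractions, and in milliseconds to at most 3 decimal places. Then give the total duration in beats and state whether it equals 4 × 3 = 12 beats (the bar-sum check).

1) 0.0ms=0b +633.803ms=3/2b
2) 633.803ms=3/2b +633.803ms=3/2b
3) 1267.606ms=3b +633.803ms=3/2b
4) 1901.408ms=9/2b +633.803ms=3/2b
5) 2535.211ms=6b +316.901ms=3/4b
6) 2852.113ms=27/4b +316.901ms=3/4b
7) 3169.014ms=15/2b +90.543ms=3/14b
8) 3259.557ms=54/7b +90.543ms=3/14b
9) 3350.101ms=111/14b +90.543ms=3/14b
10) 3440.644ms=57/7b +90.543ms=3/14b
11) 3531.187ms=117/14b +90.543ms=3/14b
12) 3621.73ms=60/7b +90.543ms=3/14b
13) 3712.274ms=123/14b +90.543ms=3/14b
14) 3802.817ms=9b +633.803ms=3/2b
15) 4436.62ms=21/2b +633.803ms=3/2b
Σ=12b of 12 (142bpm 3/4) — PASS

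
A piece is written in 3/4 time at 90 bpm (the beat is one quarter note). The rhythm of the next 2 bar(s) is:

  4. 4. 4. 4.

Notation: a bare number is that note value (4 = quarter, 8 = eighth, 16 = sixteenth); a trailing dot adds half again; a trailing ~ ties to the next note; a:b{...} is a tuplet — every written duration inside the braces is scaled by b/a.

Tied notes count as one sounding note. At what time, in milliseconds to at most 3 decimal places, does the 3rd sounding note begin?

1. 0.0ms @ 0 + 1000.0ms (3/2)
2. 1000.0ms @ 3/2 + 1000.0ms (3/2)
3. 2000.0ms @ 3 + 1000.0ms (3/2)
4. 3000.0ms @ 9/2 + 1000.0ms (3/2)

note 3 onset = 3b = 2000.0ms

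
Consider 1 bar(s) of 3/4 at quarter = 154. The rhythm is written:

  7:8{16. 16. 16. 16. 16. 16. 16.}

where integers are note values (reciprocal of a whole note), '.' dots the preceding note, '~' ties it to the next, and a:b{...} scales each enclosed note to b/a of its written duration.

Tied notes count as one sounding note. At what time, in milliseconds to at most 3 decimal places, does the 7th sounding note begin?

note 7 onset = 18/7b = 1001.855ms

1. 0.0ms @ 0 + 166.976ms (3/7)
2. 166.976ms @ 3/7 + 166.976ms (3/7)
3. 333.952ms @ 6/7 + 166.976ms (3/7)
4. 500.928ms @ 9/7 + 166.976ms (3/7)
5. 667.904ms @ 12/7 + 166.976ms (3/7)
6. 834.879ms @ 15/7 + 166.976ms (3/7)
7. 1001.855ms @ 18/7 + 166.976ms (3/7)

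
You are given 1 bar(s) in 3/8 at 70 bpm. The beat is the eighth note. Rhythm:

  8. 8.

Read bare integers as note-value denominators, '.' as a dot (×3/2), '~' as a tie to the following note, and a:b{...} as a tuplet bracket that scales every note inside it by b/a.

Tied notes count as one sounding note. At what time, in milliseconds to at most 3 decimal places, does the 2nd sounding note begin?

1. 0.0ms @ 0 + 1285.714ms (3/2)
2. 1285.714ms @ 3/2 + 1285.714ms (3/2)

note 2 onset = 3/2b = 1285.714ms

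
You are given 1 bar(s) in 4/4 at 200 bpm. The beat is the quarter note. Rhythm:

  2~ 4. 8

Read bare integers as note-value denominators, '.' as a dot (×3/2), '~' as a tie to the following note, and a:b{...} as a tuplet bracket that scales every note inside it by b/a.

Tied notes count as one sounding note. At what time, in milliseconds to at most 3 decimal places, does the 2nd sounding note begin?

note 2 onset = 7/2b = 1050.0ms

1. 0.0ms @ 0 + 1050.0ms (7/2)
2. 1050.0ms @ 7/2 + 150.0ms (1/2)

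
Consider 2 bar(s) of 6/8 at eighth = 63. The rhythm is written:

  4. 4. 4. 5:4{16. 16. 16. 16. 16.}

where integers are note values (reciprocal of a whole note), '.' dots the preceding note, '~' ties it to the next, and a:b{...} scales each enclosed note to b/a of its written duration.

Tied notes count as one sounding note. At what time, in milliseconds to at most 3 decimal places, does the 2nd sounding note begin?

note 2 onset = 3b = 2857.143ms

1. 0.0ms @ 0 + 2857.143ms (3)
2. 2857.143ms @ 3 + 2857.143ms (3)
3. 5714.286ms @ 6 + 2857.143ms (3)
4. 8571.429ms @ 9 + 571.429ms (3/5)
5. 9142.857ms @ 48/5 + 571.429ms (3/5)
6. 9714.286ms @ 51/5 + 571.429ms (3/5)
7. 10285.714ms @ 54/5 + 571.429ms (3/5)
8. 10857.143ms @ 57/5 + 571.429ms (3/5)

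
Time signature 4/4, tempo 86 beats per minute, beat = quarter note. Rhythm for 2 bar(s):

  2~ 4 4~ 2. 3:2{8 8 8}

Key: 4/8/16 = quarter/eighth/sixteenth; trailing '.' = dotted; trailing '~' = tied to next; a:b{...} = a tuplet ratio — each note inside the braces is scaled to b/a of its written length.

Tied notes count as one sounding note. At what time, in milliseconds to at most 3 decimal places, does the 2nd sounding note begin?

1. 0.0ms @ 0 + 2093.023ms (3)
2. 2093.023ms @ 3 + 2790.698ms (4)
3. 4883.721ms @ 7 + 232.558ms (1/3)
4. 5116.279ms @ 22/3 + 232.558ms (1/3)
5. 5348.837ms @ 23/3 + 232.558ms (1/3)

note 2 onset = 3b = 2093.023ms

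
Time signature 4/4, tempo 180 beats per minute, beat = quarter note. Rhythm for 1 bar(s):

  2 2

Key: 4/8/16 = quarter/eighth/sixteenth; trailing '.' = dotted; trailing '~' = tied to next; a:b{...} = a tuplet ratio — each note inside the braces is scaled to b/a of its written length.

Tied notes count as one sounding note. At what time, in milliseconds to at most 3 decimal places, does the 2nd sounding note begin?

note 2 onset = 2b = 666.667ms

1. 0.0ms @ 0 + 666.667ms (2)
2. 666.667ms @ 2 + 666.667ms (2)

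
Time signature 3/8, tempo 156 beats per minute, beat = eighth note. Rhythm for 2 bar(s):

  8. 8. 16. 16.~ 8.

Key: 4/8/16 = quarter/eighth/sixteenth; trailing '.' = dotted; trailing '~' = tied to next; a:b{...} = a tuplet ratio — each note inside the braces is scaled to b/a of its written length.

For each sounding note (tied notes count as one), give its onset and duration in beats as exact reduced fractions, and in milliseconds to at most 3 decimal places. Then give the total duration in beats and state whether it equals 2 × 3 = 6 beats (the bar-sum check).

1) 0.0ms=0b +576.923ms=3/2b
2) 576.923ms=3/2b +576.923ms=3/2b
3) 1153.846ms=3b +288.462ms=3/4b
4) 1442.308ms=15/4b +865.385ms=9/4b
Σ=6b of 6 (156bpm 3/8) — PASS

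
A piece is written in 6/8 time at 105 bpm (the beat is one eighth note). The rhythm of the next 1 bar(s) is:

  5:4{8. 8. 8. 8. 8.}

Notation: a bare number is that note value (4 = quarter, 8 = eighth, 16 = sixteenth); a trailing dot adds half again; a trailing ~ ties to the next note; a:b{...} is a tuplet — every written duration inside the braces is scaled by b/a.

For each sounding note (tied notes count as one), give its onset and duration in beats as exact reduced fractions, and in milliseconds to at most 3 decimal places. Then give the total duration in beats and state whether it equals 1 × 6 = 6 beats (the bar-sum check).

1) 0.0ms=0b +685.714ms=6/5b
2) 685.714ms=6/5b +685.714ms=6/5b
3) 1371.429ms=12/5b +685.714ms=6/5b
4) 2057.143ms=18/5b +685.714ms=6/5b
5) 2742.857ms=24/5b +685.714ms=6/5b
Σ=6b of 6 (105bpm 6/8) — PASS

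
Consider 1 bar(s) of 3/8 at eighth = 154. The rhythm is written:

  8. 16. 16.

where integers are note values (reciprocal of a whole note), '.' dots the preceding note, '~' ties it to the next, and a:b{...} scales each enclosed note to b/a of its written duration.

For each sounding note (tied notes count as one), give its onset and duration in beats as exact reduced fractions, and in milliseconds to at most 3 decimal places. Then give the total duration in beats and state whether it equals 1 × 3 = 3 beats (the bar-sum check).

1) 0.0ms=0b +584.416ms=3/2b
2) 584.416ms=3/2b +292.208ms=3/4b
3) 876.623ms=9/4b +292.208ms=3/4b
Σ=3b of 3 (154bpm 3/8) — PASS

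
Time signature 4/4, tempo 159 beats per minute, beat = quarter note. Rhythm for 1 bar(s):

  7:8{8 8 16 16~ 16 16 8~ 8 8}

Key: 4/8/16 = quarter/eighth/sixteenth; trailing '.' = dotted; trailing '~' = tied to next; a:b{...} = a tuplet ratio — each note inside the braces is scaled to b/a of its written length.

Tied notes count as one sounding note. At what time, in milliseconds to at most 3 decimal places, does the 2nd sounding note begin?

note 2 onset = 4/7b = 215.633ms

1. 0.0ms @ 0 + 215.633ms (4/7)
2. 215.633ms @ 4/7 + 215.633ms (4/7)
3. 431.267ms @ 8/7 + 107.817ms (2/7)
4. 539.084ms @ 10/7 + 215.633ms (4/7)
5. 754.717ms @ 2 + 107.817ms (2/7)
6. 862.534ms @ 16/7 + 431.267ms (8/7)
7. 1293.801ms @ 24/7 + 215.633ms (4/7)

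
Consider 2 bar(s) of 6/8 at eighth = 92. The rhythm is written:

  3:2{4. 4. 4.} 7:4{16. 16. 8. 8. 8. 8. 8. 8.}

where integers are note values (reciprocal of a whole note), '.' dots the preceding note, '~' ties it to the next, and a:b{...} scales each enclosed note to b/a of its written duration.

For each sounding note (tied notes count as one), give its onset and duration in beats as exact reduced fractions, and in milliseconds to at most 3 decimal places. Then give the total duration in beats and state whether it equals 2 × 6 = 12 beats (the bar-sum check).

1) 0.0ms=0b +1304.348ms=2b
2) 1304.348ms=2b +1304.348ms=2b
3) 2608.696ms=4b +1304.348ms=2b
4) 3913.043ms=6b +279.503ms=3/7b
5) 4192.547ms=45/7b +279.503ms=3/7b
6) 4472.05ms=48/7b +559.006ms=6/7b
7) 5031.056ms=54/7b +559.006ms=6/7b
8) 5590.062ms=60/7b +559.006ms=6/7b
9) 6149.068ms=66/7b +559.006ms=6/7b
10) 6708.075ms=72/7b +559.006ms=6/7b
11) 7267.081ms=78/7b +559.006ms=6/7b
Σ=12b of 12 (92bpm 6/8) — PASS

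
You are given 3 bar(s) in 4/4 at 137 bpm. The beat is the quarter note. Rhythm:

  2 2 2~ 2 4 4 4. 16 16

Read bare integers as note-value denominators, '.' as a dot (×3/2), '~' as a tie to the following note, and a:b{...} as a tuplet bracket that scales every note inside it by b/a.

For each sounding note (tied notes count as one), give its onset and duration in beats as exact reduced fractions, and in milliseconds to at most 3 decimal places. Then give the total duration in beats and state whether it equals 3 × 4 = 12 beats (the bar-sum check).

1) 0.0ms=0b +875.912ms=2b
2) 875.912ms=2b +875.912ms=2b
3) 1751.825ms=4b +1751.825ms=4b
4) 3503.65ms=8b +437.956ms=1b
5) 3941.606ms=9b +437.956ms=1b
6) 4379.562ms=10b +656.934ms=3/2b
7) 5036.496ms=23/2b +109.489ms=1/4b
8) 5145.985ms=47/4b +109.489ms=1/4b
Σ=12b of 12 (137bpm 4/4) — PASS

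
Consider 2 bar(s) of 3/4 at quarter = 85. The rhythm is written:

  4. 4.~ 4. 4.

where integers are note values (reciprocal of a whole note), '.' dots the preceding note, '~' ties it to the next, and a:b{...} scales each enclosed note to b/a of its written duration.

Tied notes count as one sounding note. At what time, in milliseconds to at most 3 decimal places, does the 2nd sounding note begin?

note 2 onset = 3/2b = 1058.824ms

1. 0.0ms @ 0 + 1058.824ms (3/2)
2. 1058.824ms @ 3/2 + 2117.647ms (3)
3. 3176.471ms @ 9/2 + 1058.824ms (3/2)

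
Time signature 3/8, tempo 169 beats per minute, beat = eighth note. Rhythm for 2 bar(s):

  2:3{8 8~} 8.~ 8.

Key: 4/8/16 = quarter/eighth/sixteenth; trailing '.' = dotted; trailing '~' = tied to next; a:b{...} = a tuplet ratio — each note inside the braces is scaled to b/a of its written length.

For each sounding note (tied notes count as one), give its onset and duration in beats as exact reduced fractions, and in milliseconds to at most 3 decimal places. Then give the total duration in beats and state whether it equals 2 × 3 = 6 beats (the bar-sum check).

1) 0.0ms=0b +532.544ms=3/2b
2) 532.544ms=3/2b +1597.633ms=9/2b
Σ=6b of 6 (169bpm 3/8) — PASS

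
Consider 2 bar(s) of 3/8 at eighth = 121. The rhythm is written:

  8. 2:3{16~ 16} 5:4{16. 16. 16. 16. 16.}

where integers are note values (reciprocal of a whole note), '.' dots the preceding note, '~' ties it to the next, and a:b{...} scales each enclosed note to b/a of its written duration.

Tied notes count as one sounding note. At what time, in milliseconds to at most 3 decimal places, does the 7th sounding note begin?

note 7 onset = 27/5b = 2677.686ms

1. 0.0ms @ 0 + 743.802ms (3/2)
2. 743.802ms @ 3/2 + 743.802ms (3/2)
3. 1487.603ms @ 3 + 297.521ms (3/5)
4. 1785.124ms @ 18/5 + 297.521ms (3/5)
5. 2082.645ms @ 21/5 + 297.521ms (3/5)
6. 2380.165ms @ 24/5 + 297.521ms (3/5)
7. 2677.686ms @ 27/5 + 297.521ms (3/5)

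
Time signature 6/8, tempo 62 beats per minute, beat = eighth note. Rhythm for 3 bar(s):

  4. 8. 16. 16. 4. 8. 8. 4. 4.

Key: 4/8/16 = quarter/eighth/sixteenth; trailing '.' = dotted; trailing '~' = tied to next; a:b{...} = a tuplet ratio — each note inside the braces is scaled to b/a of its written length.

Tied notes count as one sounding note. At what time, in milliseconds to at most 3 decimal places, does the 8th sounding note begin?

1. 0.0ms @ 0 + 2903.226ms (3)
2. 2903.226ms @ 3 + 1451.613ms (3/2)
3. 4354.839ms @ 9/2 + 725.806ms (3/4)
4. 5080.645ms @ 21/4 + 725.806ms (3/4)
5. 5806.452ms @ 6 + 2903.226ms (3)
6. 8709.677ms @ 9 + 1451.613ms (3/2)
7. 10161.29ms @ 21/2 + 1451.613ms (3/2)
8. 11612.903ms @ 12 + 2903.226ms (3)
9. 14516.129ms @ 15 + 2903.226ms (3)

note 8 onset = 12b = 11612.903ms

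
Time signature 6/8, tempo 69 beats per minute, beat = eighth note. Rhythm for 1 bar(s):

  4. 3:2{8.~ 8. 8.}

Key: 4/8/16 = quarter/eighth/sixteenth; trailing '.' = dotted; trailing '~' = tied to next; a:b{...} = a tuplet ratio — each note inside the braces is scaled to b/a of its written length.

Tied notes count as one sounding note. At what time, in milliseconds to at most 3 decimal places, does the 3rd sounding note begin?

note 3 onset = 5b = 4347.826ms

1. 0.0ms @ 0 + 2608.696ms (3)
2. 2608.696ms @ 3 + 1739.13ms (2)
3. 4347.826ms @ 5 + 869.565ms (1)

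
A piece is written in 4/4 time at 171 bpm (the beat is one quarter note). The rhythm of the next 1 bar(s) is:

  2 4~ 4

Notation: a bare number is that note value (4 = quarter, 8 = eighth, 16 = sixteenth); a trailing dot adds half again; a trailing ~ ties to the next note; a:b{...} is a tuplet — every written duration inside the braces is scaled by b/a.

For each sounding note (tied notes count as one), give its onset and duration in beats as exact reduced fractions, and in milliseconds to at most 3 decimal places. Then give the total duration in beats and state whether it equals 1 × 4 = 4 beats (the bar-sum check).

1) 0.0ms=0b +701.754ms=2b
2) 701.754ms=2b +701.754ms=2b
Σ=4b of 4 (171bpm 4/4) — PASS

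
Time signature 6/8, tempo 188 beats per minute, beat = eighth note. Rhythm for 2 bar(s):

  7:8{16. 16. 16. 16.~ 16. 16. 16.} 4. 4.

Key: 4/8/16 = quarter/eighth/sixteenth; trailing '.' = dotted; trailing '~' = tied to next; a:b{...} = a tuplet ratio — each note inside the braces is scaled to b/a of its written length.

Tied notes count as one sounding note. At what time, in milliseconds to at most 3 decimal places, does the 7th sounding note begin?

1. 0.0ms @ 0 + 273.556ms (6/7)
2. 273.556ms @ 6/7 + 273.556ms (6/7)
3. 547.112ms @ 12/7 + 273.556ms (6/7)
4. 820.669ms @ 18/7 + 547.112ms (12/7)
5. 1367.781ms @ 30/7 + 273.556ms (6/7)
6. 1641.337ms @ 36/7 + 273.556ms (6/7)
7. 1914.894ms @ 6 + 957.447ms (3)
8. 2872.34ms @ 9 + 957.447ms (3)

note 7 onset = 6b = 1914.894ms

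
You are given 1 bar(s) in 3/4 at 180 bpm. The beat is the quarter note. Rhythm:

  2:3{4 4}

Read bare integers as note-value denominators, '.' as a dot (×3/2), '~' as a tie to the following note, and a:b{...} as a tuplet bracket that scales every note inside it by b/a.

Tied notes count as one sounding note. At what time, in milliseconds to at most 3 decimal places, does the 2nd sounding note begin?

note 2 onset = 3/2b = 500.0ms

1. 0.0ms @ 0 + 500.0ms (3/2)
2. 500.0ms @ 3/2 + 500.0ms (3/2)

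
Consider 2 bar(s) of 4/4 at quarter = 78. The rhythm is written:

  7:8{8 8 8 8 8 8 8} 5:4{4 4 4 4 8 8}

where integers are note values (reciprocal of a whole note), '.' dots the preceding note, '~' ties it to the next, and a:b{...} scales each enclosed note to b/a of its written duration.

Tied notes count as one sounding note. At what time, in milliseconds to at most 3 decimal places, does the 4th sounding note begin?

1. 0.0ms @ 0 + 439.56ms (4/7)
2. 439.56ms @ 4/7 + 439.56ms (4/7)
3. 879.121ms @ 8/7 + 439.56ms (4/7)
4. 1318.681ms @ 12/7 + 439.56ms (4/7)
5. 1758.242ms @ 16/7 + 439.56ms (4/7)
6. 2197.802ms @ 20/7 + 439.56ms (4/7)
7. 2637.363ms @ 24/7 + 439.56ms (4/7)
8. 3076.923ms @ 4 + 615.385ms (4/5)
9. 3692.308ms @ 24/5 + 615.385ms (4/5)
10. 4307.692ms @ 28/5 + 615.385ms (4/5)
11. 4923.077ms @ 32/5 + 615.385ms (4/5)
12. 5538.462ms @ 36/5 + 307.692ms (2/5)
13. 5846.154ms @ 38/5 + 307.692ms (2/5)

note 4 onset = 12/7b = 1318.681ms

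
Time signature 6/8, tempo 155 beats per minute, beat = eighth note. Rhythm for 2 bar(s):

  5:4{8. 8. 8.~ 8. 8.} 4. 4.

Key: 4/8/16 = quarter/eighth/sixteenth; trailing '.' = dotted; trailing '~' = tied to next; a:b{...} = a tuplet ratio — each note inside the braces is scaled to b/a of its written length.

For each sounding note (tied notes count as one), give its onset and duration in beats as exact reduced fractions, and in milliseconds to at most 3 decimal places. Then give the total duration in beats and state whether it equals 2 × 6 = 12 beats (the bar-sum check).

1) 0.0ms=0b +464.516ms=6/5b
2) 464.516ms=6/5b +464.516ms=6/5b
3) 929.032ms=12/5b +929.032ms=12/5b
4) 1858.065ms=24/5b +464.516ms=6/5b
5) 2322.581ms=6b +1161.29ms=3b
6) 3483.871ms=9b +1161.29ms=3b
Σ=12b of 12 (155bpm 6/8) — PASS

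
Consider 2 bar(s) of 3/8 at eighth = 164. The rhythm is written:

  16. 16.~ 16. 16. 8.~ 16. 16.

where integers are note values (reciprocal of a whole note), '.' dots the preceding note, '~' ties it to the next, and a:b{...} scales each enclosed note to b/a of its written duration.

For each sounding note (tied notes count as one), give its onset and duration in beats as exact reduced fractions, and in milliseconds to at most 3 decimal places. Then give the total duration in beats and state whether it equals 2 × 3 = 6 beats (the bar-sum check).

1) 0.0ms=0b +274.39ms=3/4b
2) 274.39ms=3/4b +548.78ms=3/2b
3) 823.171ms=9/4b +274.39ms=3/4b
4) 1097.561ms=3b +823.171ms=9/4b
5) 1920.732ms=21/4b +274.39ms=3/4b
Σ=6b of 6 (164bpm 3/8) — PASS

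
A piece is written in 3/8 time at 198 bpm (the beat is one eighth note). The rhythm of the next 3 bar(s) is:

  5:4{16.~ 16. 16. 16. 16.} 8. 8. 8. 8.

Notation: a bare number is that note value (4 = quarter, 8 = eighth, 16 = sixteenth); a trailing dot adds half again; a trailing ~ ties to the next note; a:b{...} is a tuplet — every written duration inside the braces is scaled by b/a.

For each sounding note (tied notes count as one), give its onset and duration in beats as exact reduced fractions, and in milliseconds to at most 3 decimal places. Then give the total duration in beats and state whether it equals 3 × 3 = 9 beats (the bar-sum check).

1) 0.0ms=0b +363.636ms=6/5b
2) 363.636ms=6/5b +181.818ms=3/5b
3) 545.455ms=9/5b +181.818ms=3/5b
4) 727.273ms=12/5b +181.818ms=3/5b
5) 909.091ms=3b +454.545ms=3/2b
6) 1363.636ms=9/2b +454.545ms=3/2b
7) 1818.182ms=6b +454.545ms=3/2b
8) 2272.727ms=15/2b +454.545ms=3/2b
Σ=9b of 9 (198bpm 3/8) — PASS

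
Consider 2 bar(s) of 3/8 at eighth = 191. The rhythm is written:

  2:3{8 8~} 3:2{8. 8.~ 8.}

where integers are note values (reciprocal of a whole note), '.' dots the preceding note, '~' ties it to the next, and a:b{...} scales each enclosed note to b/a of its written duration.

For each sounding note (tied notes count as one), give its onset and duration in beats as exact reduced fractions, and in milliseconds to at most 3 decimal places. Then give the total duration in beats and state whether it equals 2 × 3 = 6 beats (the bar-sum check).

1) 0.0ms=0b +471.204ms=3/2b
2) 471.204ms=3/2b +785.34ms=5/2b
3) 1256.545ms=4b +628.272ms=2b
Σ=6b of 6 (191bpm 3/8) — PASS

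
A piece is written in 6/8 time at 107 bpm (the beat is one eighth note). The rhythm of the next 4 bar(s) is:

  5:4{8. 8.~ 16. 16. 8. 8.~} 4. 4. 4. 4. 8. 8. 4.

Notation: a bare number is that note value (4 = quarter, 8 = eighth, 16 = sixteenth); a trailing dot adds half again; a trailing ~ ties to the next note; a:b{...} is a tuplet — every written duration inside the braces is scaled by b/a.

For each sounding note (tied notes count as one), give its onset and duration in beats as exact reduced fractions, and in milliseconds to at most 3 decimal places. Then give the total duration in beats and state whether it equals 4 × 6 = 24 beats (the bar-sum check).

1) 0.0ms=0b +672.897ms=6/5b
2) 672.897ms=6/5b +1009.346ms=9/5b
3) 1682.243ms=3b +336.449ms=3/5b
4) 2018.692ms=18/5b +672.897ms=6/5b
5) 2691.589ms=24/5b +2355.14ms=21/5b
6) 5046.729ms=9b +1682.243ms=3b
7) 6728.972ms=12b +1682.243ms=3b
8) 8411.215ms=15b +1682.243ms=3b
9) 10093.458ms=18b +841.121ms=3/2b
10) 10934.579ms=39/2b +841.121ms=3/2b
11) 11775.701ms=21b +1682.243ms=3b
Σ=24b of 24 (107bpm 6/8) — PASS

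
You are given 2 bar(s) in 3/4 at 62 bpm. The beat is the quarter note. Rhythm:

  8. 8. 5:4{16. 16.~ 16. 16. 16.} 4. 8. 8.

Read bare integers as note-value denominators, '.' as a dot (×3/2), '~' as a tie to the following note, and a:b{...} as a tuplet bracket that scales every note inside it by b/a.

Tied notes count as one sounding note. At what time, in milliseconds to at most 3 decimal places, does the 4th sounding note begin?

note 4 onset = 9/5b = 1741.935ms

1. 0.0ms @ 0 + 725.806ms (3/4)
2. 725.806ms @ 3/4 + 725.806ms (3/4)
3. 1451.613ms @ 3/2 + 290.323ms (3/10)
4. 1741.935ms @ 9/5 + 580.645ms (3/5)
5. 2322.581ms @ 12/5 + 290.323ms (3/10)
6. 2612.903ms @ 27/10 + 290.323ms (3/10)
7. 2903.226ms @ 3 + 1451.613ms (3/2)
8. 4354.839ms @ 9/2 + 725.806ms (3/4)
9. 5080.645ms @ 21/4 + 725.806ms (3/4)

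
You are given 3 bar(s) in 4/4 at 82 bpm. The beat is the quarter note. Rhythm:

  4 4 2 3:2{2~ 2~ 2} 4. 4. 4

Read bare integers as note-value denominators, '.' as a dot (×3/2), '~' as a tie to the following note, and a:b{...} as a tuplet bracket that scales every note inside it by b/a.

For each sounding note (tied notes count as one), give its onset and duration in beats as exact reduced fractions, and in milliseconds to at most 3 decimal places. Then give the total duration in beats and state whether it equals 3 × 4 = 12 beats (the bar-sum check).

1) 0.0ms=0b +731.707ms=1b
2) 731.707ms=1b +731.707ms=1b
3) 1463.415ms=2b +1463.415ms=2b
4) 2926.829ms=4b +2926.829ms=4b
5) 5853.659ms=8b +1097.561ms=3/2b
6) 6951.22ms=19/2b +1097.561ms=3/2b
7) 8048.78ms=11b +731.707ms=1b
Σ=12b of 12 (82bpm 4/4) — PASS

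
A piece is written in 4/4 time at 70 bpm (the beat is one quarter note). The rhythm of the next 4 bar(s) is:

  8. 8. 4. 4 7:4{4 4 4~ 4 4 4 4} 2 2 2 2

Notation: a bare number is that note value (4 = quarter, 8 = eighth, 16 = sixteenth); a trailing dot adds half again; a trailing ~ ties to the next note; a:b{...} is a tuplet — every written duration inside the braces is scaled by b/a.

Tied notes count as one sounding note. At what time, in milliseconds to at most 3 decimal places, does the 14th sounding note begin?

note 14 onset = 14b = 12000.0ms

1. 0.0ms @ 0 + 642.857ms (3/4)
2. 642.857ms @ 3/4 + 642.857ms (3/4)
3. 1285.714ms @ 3/2 + 1285.714ms (3/2)
4. 2571.429ms @ 3 + 857.143ms (1)
5. 3428.571ms @ 4 + 489.796ms (4/7)
6. 3918.367ms @ 32/7 + 489.796ms (4/7)
7. 4408.163ms @ 36/7 + 979.592ms (8/7)
8. 5387.755ms @ 44/7 + 489.796ms (4/7)
9. 5877.551ms @ 48/7 + 489.796ms (4/7)
10. 6367.347ms @ 52/7 + 489.796ms (4/7)
11. 6857.143ms @ 8 + 1714.286ms (2)
12. 8571.429ms @ 10 + 1714.286ms (2)
13. 10285.714ms @ 12 + 1714.286ms (2)
14. 12000.0ms @ 14 + 1714.286ms (2)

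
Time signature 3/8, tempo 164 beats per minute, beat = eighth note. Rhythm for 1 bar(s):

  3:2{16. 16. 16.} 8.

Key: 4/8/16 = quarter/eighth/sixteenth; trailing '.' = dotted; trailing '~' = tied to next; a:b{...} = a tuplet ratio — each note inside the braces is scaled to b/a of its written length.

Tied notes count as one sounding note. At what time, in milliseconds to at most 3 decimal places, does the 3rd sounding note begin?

note 3 onset = 1b = 365.854ms

1. 0.0ms @ 0 + 182.927ms (1/2)
2. 182.927ms @ 1/2 + 182.927ms (1/2)
3. 365.854ms @ 1 + 182.927ms (1/2)
4. 548.78ms @ 3/2 + 548.78ms (3/2)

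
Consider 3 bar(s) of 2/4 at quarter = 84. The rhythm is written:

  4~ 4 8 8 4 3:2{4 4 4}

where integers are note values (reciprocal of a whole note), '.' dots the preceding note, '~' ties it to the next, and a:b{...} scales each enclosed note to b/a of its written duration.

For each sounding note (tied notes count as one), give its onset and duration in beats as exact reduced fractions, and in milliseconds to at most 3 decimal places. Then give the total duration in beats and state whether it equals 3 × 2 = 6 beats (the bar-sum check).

1) 0.0ms=0b +1428.571ms=2b
2) 1428.571ms=2b +357.143ms=1/2b
3) 1785.714ms=5/2b +357.143ms=1/2b
4) 2142.857ms=3b +714.286ms=1b
5) 2857.143ms=4b +476.19ms=2/3b
6) 3333.333ms=14/3b +476.19ms=2/3b
7) 3809.524ms=16/3b +476.19ms=2/3b
Σ=6b of 6 (84bpm 2/4) — PASS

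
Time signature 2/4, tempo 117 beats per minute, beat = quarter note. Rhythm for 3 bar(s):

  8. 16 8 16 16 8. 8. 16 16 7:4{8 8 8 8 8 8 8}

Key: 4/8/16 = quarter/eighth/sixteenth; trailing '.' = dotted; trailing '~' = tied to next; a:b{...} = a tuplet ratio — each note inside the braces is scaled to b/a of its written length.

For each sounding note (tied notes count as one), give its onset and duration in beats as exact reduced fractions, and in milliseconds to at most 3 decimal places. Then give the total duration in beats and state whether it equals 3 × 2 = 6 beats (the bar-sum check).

1) 0.0ms=0b +384.615ms=3/4b
2) 384.615ms=3/4b +128.205ms=1/4b
3) 512.821ms=1b +256.41ms=1/2b
4) 769.231ms=3/2b +128.205ms=1/4b
5) 897.436ms=7/4b +128.205ms=1/4b
6) 1025.641ms=2b +384.615ms=3/4b
7) 1410.256ms=11/4b +384.615ms=3/4b
8) 1794.872ms=7/2b +128.205ms=1/4b
9) 1923.077ms=15/4b +128.205ms=1/4b
10) 2051.282ms=4b +146.52ms=2/7b
11) 2197.802ms=30/7b +146.52ms=2/7b
12) 2344.322ms=32/7b +146.52ms=2/7b
13) 2490.842ms=34/7b +146.52ms=2/7b
14) 2637.363ms=36/7b +146.52ms=2/7b
15) 2783.883ms=38/7b +146.52ms=2/7b
16) 2930.403ms=40/7b +146.52ms=2/7b
Σ=6b of 6 (117bpm 2/4) — PASS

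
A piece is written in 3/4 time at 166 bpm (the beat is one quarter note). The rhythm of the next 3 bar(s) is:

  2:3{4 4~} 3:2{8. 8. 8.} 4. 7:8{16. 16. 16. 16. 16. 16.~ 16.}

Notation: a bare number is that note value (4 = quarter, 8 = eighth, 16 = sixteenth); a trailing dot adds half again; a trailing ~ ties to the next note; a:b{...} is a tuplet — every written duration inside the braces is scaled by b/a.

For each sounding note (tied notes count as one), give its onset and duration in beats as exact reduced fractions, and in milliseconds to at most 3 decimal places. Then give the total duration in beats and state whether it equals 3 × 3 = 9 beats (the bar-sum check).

1) 0.0ms=0b +542.169ms=3/2b
2) 542.169ms=3/2b +722.892ms=2b
3) 1265.06ms=7/2b +180.723ms=1/2b
4) 1445.783ms=4b +180.723ms=1/2b
5) 1626.506ms=9/2b +542.169ms=3/2b
6) 2168.675ms=6b +154.905ms=3/7b
7) 2323.58ms=45/7b +154.905ms=3/7b
8) 2478.485ms=48/7b +154.905ms=3/7b
9) 2633.391ms=51/7b +154.905ms=3/7b
10) 2788.296ms=54/7b +154.905ms=3/7b
11) 2943.201ms=57/7b +309.811ms=6/7b
Σ=9b of 9 (166bpm 3/4) — PASS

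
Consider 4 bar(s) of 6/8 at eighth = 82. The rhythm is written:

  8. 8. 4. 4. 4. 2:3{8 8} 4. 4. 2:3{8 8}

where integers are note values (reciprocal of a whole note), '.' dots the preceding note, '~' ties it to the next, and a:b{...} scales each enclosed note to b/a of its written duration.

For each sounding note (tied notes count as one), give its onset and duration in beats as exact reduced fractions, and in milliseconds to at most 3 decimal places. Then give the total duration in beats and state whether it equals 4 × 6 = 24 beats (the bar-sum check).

1) 0.0ms=0b +1097.561ms=3/2b
2) 1097.561ms=3/2b +1097.561ms=3/2b
3) 2195.122ms=3b +2195.122ms=3b
4) 4390.244ms=6b +2195.122ms=3b
5) 6585.366ms=9b +2195.122ms=3b
6) 8780.488ms=12b +1097.561ms=3/2b
7) 9878.049ms=27/2b +1097.561ms=3/2b
8) 10975.61ms=15b +2195.122ms=3b
9) 13170.732ms=18b +2195.122ms=3b
10) 15365.854ms=21b +1097.561ms=3/2b
11) 16463.415ms=45/2b +1097.561ms=3/2b
Σ=24b of 24 (82bpm 6/8) — PASS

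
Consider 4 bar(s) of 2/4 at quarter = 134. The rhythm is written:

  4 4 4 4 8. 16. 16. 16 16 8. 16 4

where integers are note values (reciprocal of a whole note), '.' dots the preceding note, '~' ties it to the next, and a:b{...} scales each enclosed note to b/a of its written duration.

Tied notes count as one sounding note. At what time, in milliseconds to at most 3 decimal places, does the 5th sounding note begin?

note 5 onset = 4b = 1791.045ms

1. 0.0ms @ 0 + 447.761ms (1)
2. 447.761ms @ 1 + 447.761ms (1)
3. 895.522ms @ 2 + 447.761ms (1)
4. 1343.284ms @ 3 + 447.761ms (1)
5. 1791.045ms @ 4 + 335.821ms (3/4)
6. 2126.866ms @ 19/4 + 167.91ms (3/8)
7. 2294.776ms @ 41/8 + 167.91ms (3/8)
8. 2462.687ms @ 11/2 + 111.94ms (1/4)
9. 2574.627ms @ 23/4 + 111.94ms (1/4)
10. 2686.567ms @ 6 + 335.821ms (3/4)
11. 3022.388ms @ 27/4 + 111.94ms (1/4)
12. 3134.328ms @ 7 + 447.761ms (1)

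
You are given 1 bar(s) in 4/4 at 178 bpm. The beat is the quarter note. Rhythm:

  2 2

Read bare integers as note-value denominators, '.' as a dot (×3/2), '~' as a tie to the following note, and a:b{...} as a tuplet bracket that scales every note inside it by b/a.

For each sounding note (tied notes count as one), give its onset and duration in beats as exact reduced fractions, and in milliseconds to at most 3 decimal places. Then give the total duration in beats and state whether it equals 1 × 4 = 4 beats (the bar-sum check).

1) 0.0ms=0b +674.157ms=2b
2) 674.157ms=2b +674.157ms=2b
Σ=4b of 4 (178bpm 4/4) — PASS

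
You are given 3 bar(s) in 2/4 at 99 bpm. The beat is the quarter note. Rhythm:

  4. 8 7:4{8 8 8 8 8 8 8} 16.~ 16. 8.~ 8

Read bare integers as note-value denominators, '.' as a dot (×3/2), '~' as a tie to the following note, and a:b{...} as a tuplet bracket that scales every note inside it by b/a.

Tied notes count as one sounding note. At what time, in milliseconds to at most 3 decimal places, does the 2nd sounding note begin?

note 2 onset = 3/2b = 909.091ms

1. 0.0ms @ 0 + 909.091ms (3/2)
2. 909.091ms @ 3/2 + 303.03ms (1/2)
3. 1212.121ms @ 2 + 173.16ms (2/7)
4. 1385.281ms @ 16/7 + 173.16ms (2/7)
5. 1558.442ms @ 18/7 + 173.16ms (2/7)
6. 1731.602ms @ 20/7 + 173.16ms (2/7)
7. 1904.762ms @ 22/7 + 173.16ms (2/7)
8. 2077.922ms @ 24/7 + 173.16ms (2/7)
9. 2251.082ms @ 26/7 + 173.16ms (2/7)
10. 2424.242ms @ 4 + 454.545ms (3/4)
11. 2878.788ms @ 19/4 + 757.576ms (5/4)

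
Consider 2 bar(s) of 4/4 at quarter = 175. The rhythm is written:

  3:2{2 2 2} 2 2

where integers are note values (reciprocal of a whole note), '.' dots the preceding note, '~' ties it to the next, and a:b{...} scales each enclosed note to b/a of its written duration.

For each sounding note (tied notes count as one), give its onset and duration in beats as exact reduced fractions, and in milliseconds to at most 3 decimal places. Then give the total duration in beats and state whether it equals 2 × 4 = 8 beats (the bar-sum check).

1) 0.0ms=0b +457.143ms=4/3b
2) 457.143ms=4/3b +457.143ms=4/3b
3) 914.286ms=8/3b +457.143ms=4/3b
4) 1371.429ms=4b +685.714ms=2b
5) 2057.143ms=6b +685.714ms=2b
Σ=8b of 8 (175bpm 4/4) — PASS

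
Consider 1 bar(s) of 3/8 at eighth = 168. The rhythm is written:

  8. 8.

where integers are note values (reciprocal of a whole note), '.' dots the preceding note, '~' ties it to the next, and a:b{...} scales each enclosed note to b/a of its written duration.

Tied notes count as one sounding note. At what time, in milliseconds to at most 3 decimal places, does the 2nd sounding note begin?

1. 0.0ms @ 0 + 535.714ms (3/2)
2. 535.714ms @ 3/2 + 535.714ms (3/2)

note 2 onset = 3/2b = 535.714ms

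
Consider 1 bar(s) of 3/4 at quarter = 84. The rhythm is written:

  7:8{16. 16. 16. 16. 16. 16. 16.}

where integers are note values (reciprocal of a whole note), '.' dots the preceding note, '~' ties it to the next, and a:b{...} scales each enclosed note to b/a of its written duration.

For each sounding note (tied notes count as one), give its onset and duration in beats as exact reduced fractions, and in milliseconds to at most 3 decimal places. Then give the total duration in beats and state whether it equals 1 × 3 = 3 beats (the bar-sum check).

1) 0.0ms=0b +306.122ms=3/7b
2) 306.122ms=3/7b +306.122ms=3/7b
3) 612.245ms=6/7b +306.122ms=3/7b
4) 918.367ms=9/7b +306.122ms=3/7b
5) 1224.49ms=12/7b +306.122ms=3/7b
6) 1530.612ms=15/7b +306.122ms=3/7b
7) 1836.735ms=18/7b +306.122ms=3/7b
Σ=3b of 3 (84bpm 3/4) — PASS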